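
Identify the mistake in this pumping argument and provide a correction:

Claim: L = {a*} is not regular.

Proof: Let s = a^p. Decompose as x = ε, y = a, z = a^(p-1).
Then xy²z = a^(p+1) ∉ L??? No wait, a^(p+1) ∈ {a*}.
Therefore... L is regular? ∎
Error: The proof attempts to show a*  is not regular, but a* IS regular!

Correction: a* is a regular language (recognized by a simple DFA with one accepting state and self-loop on 'a'). The pumping lemma can only prove non-regularity, not regularity. For regular languages, pumping always works.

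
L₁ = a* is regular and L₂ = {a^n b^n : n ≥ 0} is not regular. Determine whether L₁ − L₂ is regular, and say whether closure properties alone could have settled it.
Yes — L₁ − L₂ is regular.

The only string of a* that lies in {a^n b^n} is ε, so L₁ − L₂ = a* − {ε} = a⁺ = aa*, which is regular.

Note that the bare facts "L₁ regular, L₂ non-regular" do not settle the question by themselves: the closure of regular languages under ∪, ∩, complement and difference applies only when BOTH operands are regular. With a non-regular operand the result can come out regular or non-regular depending on the specific languages, so one has to work out L₁ − L₂ for this particular pair, as above.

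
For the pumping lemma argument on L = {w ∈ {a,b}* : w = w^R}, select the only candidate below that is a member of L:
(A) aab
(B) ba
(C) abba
(C) abba

The pumping lemma is applied to a string s that lies in L, so first check membership of each option:
- (A) aab reversed is baa ≠ aab, so it is not a palindrome and is not in L ✗
- (B) ba reversed is ab ≠ ba, so it is not a palindrome and is not in L ✗
- (C) abba reversed is abba, the same string, so it is a palindrome and is in L ✓

Only (C) abba is in L, so it is the only candidate that could play the role of s.
(In a complete proof one picks s in terms of the pumping length p so that |s| ≥ p is guaranteed; a fixed string like abba illustrates the shape of such an s.)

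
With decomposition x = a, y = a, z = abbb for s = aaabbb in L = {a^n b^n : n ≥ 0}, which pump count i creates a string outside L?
i = 2

xy²z = a · aa · abbb = aaaabbb; aaaabbb has 4 a's and 3 b's; 4 ≠ 3, so it is not in L.
(Other choices also work, e.g. i = 0, 3; only i = 1 is guaranteed to stay in L since xy¹z = s.)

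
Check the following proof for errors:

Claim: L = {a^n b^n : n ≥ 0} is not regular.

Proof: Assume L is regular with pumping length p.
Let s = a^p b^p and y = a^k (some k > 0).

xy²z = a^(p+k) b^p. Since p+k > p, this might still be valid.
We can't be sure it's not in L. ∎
The proof is INCORRECT.

Error: The conclusion is wrong.
xy²z = a^(p+k) b^p is definitely NOT in L because the number of a's (p+k) ≠ number of b's (p).
The proof incorrectly doubts what is actually a valid contradiction.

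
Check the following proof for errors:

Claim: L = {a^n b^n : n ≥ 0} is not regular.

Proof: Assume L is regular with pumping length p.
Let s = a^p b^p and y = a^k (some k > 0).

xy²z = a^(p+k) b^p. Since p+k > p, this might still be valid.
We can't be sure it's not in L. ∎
The proof is INCORRECT.

Error: The conclusion is wrong.
xy²z = a^(p+k) b^p is definitely NOT in L because the number of a's (p+k) ≠ number of b's (p).
The proof incorrectly doubts what is actually a valid contradiction.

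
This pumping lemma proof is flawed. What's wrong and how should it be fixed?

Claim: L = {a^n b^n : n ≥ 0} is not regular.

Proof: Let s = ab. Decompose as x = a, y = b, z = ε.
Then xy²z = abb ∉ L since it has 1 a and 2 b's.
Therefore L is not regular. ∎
Error: The string s = ab might be shorter than the pumping length p.

Correction: Choose s = a^p b^p to ensure |s| ≥ p. Also, the decomposition is wrong: with |xy| ≤ p, y cannot include b's when s starts with p a's.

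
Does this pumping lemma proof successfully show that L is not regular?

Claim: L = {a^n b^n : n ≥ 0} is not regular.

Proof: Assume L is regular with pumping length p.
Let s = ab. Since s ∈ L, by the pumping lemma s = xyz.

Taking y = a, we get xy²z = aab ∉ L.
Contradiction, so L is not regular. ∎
The proof is INCORRECT.

Error: The string s = ab may be shorter than p.
The pumping lemma only applies to strings with |s| ≥ p, and p is not under our control.
We must choose s in terms of p, e.g. s = a^p b^p, to ensure |s| ≥ p.
(The proof also fixes one particular y; a valid argument must handle every decomposition with |xy| ≤ p and |y| ≥ 1 — for s = a^p b^p this forces y = a^k, and then xy²z = a^(p+k) b^p ∉ L.)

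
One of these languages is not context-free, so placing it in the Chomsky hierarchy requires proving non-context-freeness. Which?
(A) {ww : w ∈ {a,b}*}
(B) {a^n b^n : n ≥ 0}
(A) {ww : w ∈ {a,b}*}

(A) {ww : w ∈ {a,b}*} requires the CFL pumping lemma.

- {a^n b^n : n ≥ 0} is context-free (but not regular)
  • Can be shown non-regular with the regular pumping lemma
  • After pumping, the number of a's and b's become unequal

- {ww : w ∈ {a,b}*} is NOT context-free
  • Requires the CFL pumping lemma to prove
  • Cannot verify equality of two arbitrary substrings

The CFL pumping lemma is "stronger" in that it can prove non-membership
in the larger class of context-free languages.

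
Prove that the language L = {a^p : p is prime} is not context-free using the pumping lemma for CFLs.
Assume for contradiction that L is context-free, and let p ≥ 1 be the pumping length given by the pumping lemma for CFLs.
Choose a prime q with q ≥ p and let s = a^q. Then s ∈ L and |s| = q ≥ p.
By the CFL pumping lemma, s = uvxyz for some u, v, x, y, z with |vxy| ≤ p, |vy| ≥ 1, and uv^i xy^i z ∈ L for every i ≥ 0.
All symbols are a's, so only lengths matter: let k = |vy|, with 1 ≤ k ≤ p. Then |uv^i xy^i z| = q + (i − 1)k.

Take i = q + 1: the length is q + qk = q(k + 1).
Both factors satisfy q ≥ 2 and k + 1 ≥ 2, so q(k + 1) is composite and uv^(q+1) xy^(q+1) z ∉ L.

This contradicts the CFL pumping lemma, which requires uv^i xy^i z ∈ L for all i ≥ 0.
Hence L = {a^p : p is prime} is not context-free. ∎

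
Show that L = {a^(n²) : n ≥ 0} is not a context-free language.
Assume for contradiction that L is context-free, and let p ≥ 1 be the pumping length given by the pumping lemma for CFLs.
Choose s = a^(p²). Then s ∈ L and |s| = p² ≥ p.
By the CFL pumping lemma, s = uvxyz for some u, v, x, y, z with |vxy| ≤ p, |vy| ≥ 1, and uv^i xy^i z ∈ L for every i ≥ 0.
All symbols are a's, so only lengths matter: let k = |vy|, with 1 ≤ k ≤ |vxy| ≤ p.

Take i = 2: |uv²xy²z| = p² + k, and p² < p² + k ≤ p² + p < (p + 1)².
So the length lies strictly between consecutive squares and is not a perfect square; uv²xy²z ∉ L.

This contradicts the CFL pumping lemma, which requires uv^i xy^i z ∈ L for all i ≥ 0.
Hence L = {a^(n²) : n ≥ 0} is not context-free. ∎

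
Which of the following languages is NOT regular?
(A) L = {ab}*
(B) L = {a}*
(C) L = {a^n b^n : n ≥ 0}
(C) {a^n b^n : n ≥ 0}

(C) L = {a^n b^n : n ≥ 0} is NOT regular.

The pumping lemma can be used to prove this:
After pumping, the number of a's and b's become unequal

The other languages are regular because they can be recognized by finite automata.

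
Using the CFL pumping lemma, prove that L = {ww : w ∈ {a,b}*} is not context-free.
Assume for contradiction that L is context-free, and let p ≥ 1 be the pumping length given by the pumping lemma for CFLs.
Choose s = a^p b^p a^p b^p. Then s ∈ L (take w = a^p b^p) and |s| = 4p ≥ p.
By the CFL pumping lemma, s = uvxyz for some u, v, x, y, z with |vxy| ≤ p, |vy| ≥ 1, and uv^i xy^i z ∈ L for every i ≥ 0.

Write s as four blocks A₁ B₁ A₂ B₂ with A₁ = A₂ = a^p and B₁ = B₂ = b^p. Since |vxy| ≤ p, the window vxy lies inside at most two adjacent blocks. Take i = 0 and let t = uxz, so |t| = 4p − |vy| with 1 ≤ |vy| ≤ p. If |t| is odd, t ∉ L immediately, so assume |vy| is even (hence |vy| ≥ 2) and |t|/2 = 2p − |vy|/2, which satisfies p ≤ |t|/2 ≤ 2p − 1.

Case 1 (vxy inside A₁B₁): t = a^(p−j) b^(p−l) a^p b^p with j + l = |vy|. The second half of t has length < 2p, so it is a suffix of the trailing a^p b^p and ends in b; the first half is a^(p−j) b^(p−l) a^((j+l)/2), which ends in a because (j+l)/2 ≥ 1. The halves differ, so t ∉ L.

Case 2 (vxy inside B₁A₂, straddling the middle): t = a^p b^(p−j) a^(p−l) b^p with j + l = |vy|. If t = ww, then w is a prefix of t of length ≥ p, so w begins with a^p; and w is a suffix of t of length ≥ p, so w ends with b^p. That forces |w| ≥ 2p, contradicting |w| = |t|/2 ≤ 2p − 1. So t ∉ L.

Case 3 (vxy inside A₂B₂): t = a^p b^p a^(p−j) b^(p−l) with j + l = |vy|. The first half of t is a prefix of a^p b^p, so it begins with a; the second half is b^((j+l)/2) a^(p−j) b^(p−l), which begins with b. The halves differ, so t ∉ L.

In every case uv⁰xy⁰z = uxz ∉ L.

This contradicts the CFL pumping lemma, which requires uv^i xy^i z ∈ L for all i ≥ 0.
Hence L = {ww : w ∈ {a,b}*} is not context-free. ∎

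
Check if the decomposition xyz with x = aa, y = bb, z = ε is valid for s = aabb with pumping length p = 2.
Violated: |xy| ≤ p

The decomposition x = aa, y = bb, z = ε for s = aabb with p = 2
violates the constraint: |xy| ≤ p

|xy| = |aabb| = 4 > 2 = p. The decomposition puts too many characters in xy.

Pumping lemma constraints:
1. xyz = s (decomposition is valid)
2. |xy| ≤ p
3. |y| > 0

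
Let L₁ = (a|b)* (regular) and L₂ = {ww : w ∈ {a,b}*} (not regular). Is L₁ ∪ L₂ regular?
Yes — L₁ ∪ L₂ is regular.

{ww} ⊆ (a|b)*, so L₁ ∪ L₂ = (a|b)*, which is regular.

Note that the bare facts "L₁ regular, L₂ non-regular" do not settle the question by themselves: the closure of regular languages under ∪, ∩, complement and difference applies only when BOTH operands are regular. With a non-regular operand the result can come out regular or non-regular depending on the specific languages, so one has to work out L₁ ∪ L₂ for this particular pair, as above.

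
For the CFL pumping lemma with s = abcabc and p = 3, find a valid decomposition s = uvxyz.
u='ab', v='c', x='a', y='b', z='c'

For s = abcabc with pumping length p = 3:

One valid decomposition:
- u = 'ab'
- v = 'c'
- x = 'a'
- y = 'b'
- z = 'c'

Verification:
- uvxyz = 'ab' + 'c' + 'a' + 'b' + 'c' = abcabc ✓
- |vxy| = |'cab'| = 3 ≤ 3 ✓
- |vy| = |'cb'| = 2 > 0 ✓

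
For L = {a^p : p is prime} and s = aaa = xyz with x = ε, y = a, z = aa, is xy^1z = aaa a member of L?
Yes

xy¹z = ε · a · aa = aaa.
aaa has length 3, which is prime, so it is in L.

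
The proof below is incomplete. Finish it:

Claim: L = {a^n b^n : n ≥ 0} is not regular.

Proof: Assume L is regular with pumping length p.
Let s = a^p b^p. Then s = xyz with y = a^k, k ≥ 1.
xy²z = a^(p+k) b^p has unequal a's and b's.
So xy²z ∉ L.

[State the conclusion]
This contradicts the pumping lemma for regular languages,
which guarantees xy^i z ∈ L for all i ≥ 0.

Since our assumption that L is regular leads to a contradiction,
we conclude that L = {a^n b^n : n ≥ 0} is NOT regular. ∎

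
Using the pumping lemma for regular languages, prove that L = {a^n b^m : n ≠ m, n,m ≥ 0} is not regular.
Assume for contradiction that L is regular, and let p ≥ 1 be the pumping length given by the pumping lemma.
Choose s = a^p b^(p + p!). Then s ∈ L because p ≠ p + p! (as p! ≥ 1), and |s| ≥ p.
By the pumping lemma, s = xyz for some x, y, z with |xy| ≤ p, |y| ≥ 1, and xy^i z ∈ L for every i ≥ 0.
Since |xy| ≤ p and the first p symbols of s are all a's, y = a^k for some k with 1 ≤ k ≤ p.
For every i ≥ 0, xy^i z = a^(p + (i − 1)k) b^(p + p!).

Because 1 ≤ k ≤ p, k divides p!. Let t = p!/k (a positive integer) and take i = t + 1.
Then the number of a's is p + tk = p + p!, which equals the number of b's.
So xy^(t+1) z = a^(p + p!) b^(p + p!) has equally many a's and b's and is NOT in L.

This contradicts the pumping lemma, which requires xy^i z ∈ L for all i ≥ 0.
Hence L = {a^n b^m : n ≠ m, n,m ≥ 0} is not regular. ∎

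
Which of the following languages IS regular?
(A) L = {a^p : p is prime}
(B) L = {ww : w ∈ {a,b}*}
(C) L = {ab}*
(C) {ab}*

(C) L = {ab}* is regular.

This can be recognized by a finite automaton (DFA/NFA).
Regular expressions like {ab}* define regular languages.

The other choices are not regular:
- {ww : w ∈ {a,b}*}: After pumping, the two halves no longer match
- {a^p : p is prime}: After pumping, the length becomes composite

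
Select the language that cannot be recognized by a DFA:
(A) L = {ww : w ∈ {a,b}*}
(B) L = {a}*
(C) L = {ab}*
(A) {ww : w ∈ {a,b}*}

(A) L = {ww : w ∈ {a,b}*} is NOT regular.

The pumping lemma can be used to prove this:
After pumping, the two halves no longer match

The other languages are regular because they can be recognized by finite automata.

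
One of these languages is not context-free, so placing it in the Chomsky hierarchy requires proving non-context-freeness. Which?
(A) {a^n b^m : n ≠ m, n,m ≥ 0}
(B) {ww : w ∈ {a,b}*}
(B) {ww : w ∈ {a,b}*}

(B) {ww : w ∈ {a,b}*} requires the CFL pumping lemma.

- {a^n b^m : n ≠ m, n,m ≥ 0} is context-free (but not regular)
  • Can be shown non-regular with the regular pumping lemma
  • After pumping a's, we can make n = m

- {ww : w ∈ {a,b}*} is NOT context-free
  • Requires the CFL pumping lemma to prove
  • Cannot verify equality of two arbitrary substrings

The CFL pumping lemma is "stronger" in that it can prove non-membership
in the larger class of context-free languages.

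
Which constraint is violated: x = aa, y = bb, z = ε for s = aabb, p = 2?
Violated: |xy| ≤ p

The decomposition x = aa, y = bb, z = ε for s = aabb with p = 2
violates the constraint: |xy| ≤ p

|xy| = |aabb| = 4 > 2 = p. The decomposition puts too many characters in xy.

Pumping lemma constraints:
1. xyz = s (decomposition is valid)
2. |xy| ≤ p
3. |y| > 0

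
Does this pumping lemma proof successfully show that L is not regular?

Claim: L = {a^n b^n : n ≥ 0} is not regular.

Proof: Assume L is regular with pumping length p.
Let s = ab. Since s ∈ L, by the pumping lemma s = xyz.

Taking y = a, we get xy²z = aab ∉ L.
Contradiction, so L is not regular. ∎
The proof is INCORRECT.

Error: The string s = ab may be shorter than p.
The pumping lemma only applies to strings with |s| ≥ p, and p is not under our control.
We must choose s in terms of p, e.g. s = a^p b^p, to ensure |s| ≥ p.
(The proof also fixes one particular y; a valid argument must handle every decomposition with |xy| ≤ p and |y| ≥ 1 — for s = a^p b^p this forces y = a^k, and then xy²z = a^(p+k) b^p ∉ L.)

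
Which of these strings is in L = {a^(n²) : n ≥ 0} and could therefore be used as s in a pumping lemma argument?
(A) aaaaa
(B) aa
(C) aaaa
(C) aaaa

The pumping lemma is applied to a string s that lies in L, so first check membership of each option:
- (A) aaaaa has length 5, strictly between 2² = 4 and 3² = 9, so it is not in L ✗
- (B) aa has length 2, strictly between 1² = 1 and 2² = 4, so it is not in L ✗
- (C) aaaa has length 4 = 2², a perfect square, so it is in L ✓

Only (C) aaaa is in L, so it is the only candidate that could play the role of s.
(In a complete proof one picks s in terms of the pumping length p so that |s| ≥ p is guaranteed; a fixed string like aaaa illustrates the shape of such an s.)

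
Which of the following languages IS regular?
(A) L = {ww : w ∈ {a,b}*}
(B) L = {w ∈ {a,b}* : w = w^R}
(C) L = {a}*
(C) {a}*

(C) L = {a}* is regular.

This can be recognized by a finite automaton (DFA/NFA).
Regular expressions like {a}* define regular languages.

The other choices are not regular:
- {ww : w ∈ {a,b}*}: After pumping, the two halves no longer match
- {w ∈ {a,b}* : w = w^R}: After pumping, the string is no longer symmetric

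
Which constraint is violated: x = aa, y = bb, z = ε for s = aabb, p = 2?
Violated: |xy| ≤ p

The decomposition x = aa, y = bb, z = ε for s = aabb with p = 2
violates the constraint: |xy| ≤ p

|xy| = |aabb| = 4 > 2 = p. The decomposition puts too many characters in xy.

Pumping lemma constraints:
1. xyz = s (decomposition is valid)
2. |xy| ≤ p
3. |y| > 0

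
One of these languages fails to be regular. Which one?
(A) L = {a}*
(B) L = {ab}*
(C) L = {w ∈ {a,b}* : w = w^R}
(C) {w ∈ {a,b}* : w = w^R}

(C) L = {w ∈ {a,b}* : w = w^R} is NOT regular.

The pumping lemma can be used to prove this:
After pumping, the string is no longer symmetric

The other languages are regular because they can be recognized by finite automata.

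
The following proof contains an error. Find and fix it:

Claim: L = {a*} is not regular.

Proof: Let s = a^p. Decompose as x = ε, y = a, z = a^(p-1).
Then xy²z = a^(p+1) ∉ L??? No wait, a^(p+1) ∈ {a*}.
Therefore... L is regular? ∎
Error: The proof attempts to show a*  is not regular, but a* IS regular!

Correction: a* is a regular language (recognized by a simple DFA with one accepting state and self-loop on 'a'). The pumping lemma can only prove non-regularity, not regularity. For regular languages, pumping always works.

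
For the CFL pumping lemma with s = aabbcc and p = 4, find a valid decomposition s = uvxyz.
u='a', v='a', x='bb', y='c', z='c'

For s = aabbcc with pumping length p = 4:

One valid decomposition:
- u = 'a'
- v = 'a'
- x = 'bb'
- y = 'c'
- z = 'c'

Verification:
- uvxyz = 'a' + 'a' + 'bb' + 'c' + 'c' = aabbcc ✓
- |vxy| = |'abbc'| = 4 ≤ 4 ✓
- |vy| = |'ac'| = 2 > 0 ✓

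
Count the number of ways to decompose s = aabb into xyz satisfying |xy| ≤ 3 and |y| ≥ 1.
6

For s = 'aabb' with pumping length p = 3:

Constraints: |xy| ≤ 3, |y| > 0

Valid decompositions (|xy| ≤ p, |y| ≥ 1):
  • x='', y='a', z='abb'
  • x='a', y='a', z='bb'
  • x='', y='aa', z='bb'
  • x='aa', y='b', z='b'
  • x='a', y='ab', z='b'
  • x='', y='aab', z='b'

Total count: 6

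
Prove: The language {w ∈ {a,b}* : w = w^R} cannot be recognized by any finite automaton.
Assume for contradiction that L is regular, and let p ≥ 1 be the pumping length given by the pumping lemma.
Choose s = a^p b a^p. Then s ∈ L (it reads the same in both directions) and |s| = 2p + 1 ≥ p.
By the pumping lemma, s = xyz for some x, y, z with |xy| ≤ p, |y| ≥ 1, and xy^i z ∈ L for every i ≥ 0.
Since |xy| ≤ p and the first p symbols of s are all a's, y = a^k for some k with 1 ≤ k ≤ p.

Take i = 2: xy²z = a^(p + k) b a^p.
Its reversal is a^p b a^(p + k). These differ because the block of a's before the unique b has length p + k in one and p in the other, and p + k ≠ p since k ≥ 1. So xy²z is not a palindrome, i.e. xy²z ∉ L.

This contradicts the pumping lemma, which requires xy^i z ∈ L for all i ≥ 0.
Hence L = {w ∈ {a,b}* : w = w^R} is not regular. ∎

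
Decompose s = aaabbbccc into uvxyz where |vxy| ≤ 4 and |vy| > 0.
u='aa', v='a', x='bb', y='b', z='ccc'

For s = aaabbbccc with pumping length p = 4:

One valid decomposition:
- u = 'aa'
- v = 'a'
- x = 'bb'
- y = 'b'
- z = 'ccc'

Verification:
- uvxyz = 'aa' + 'a' + 'bb' + 'b' + 'ccc' = aaabbbccc ✓
- |vxy| = |'abbb'| = 4 ≤ 4 ✓
- |vy| = |'ab'| = 2 > 0 ✓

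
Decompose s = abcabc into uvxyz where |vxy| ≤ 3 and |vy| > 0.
u='ab', v='c', x='a', y='b', z='c'

For s = abcabc with pumping length p = 3:

One valid decomposition:
- u = 'ab'
- v = 'c'
- x = 'a'
- y = 'b'
- z = 'c'

Verification:
- uvxyz = 'ab' + 'c' + 'a' + 'b' + 'c' = abcabc ✓
- |vxy| = |'cab'| = 3 ≤ 3 ✓
- |vy| = |'cb'| = 2 > 0 ✓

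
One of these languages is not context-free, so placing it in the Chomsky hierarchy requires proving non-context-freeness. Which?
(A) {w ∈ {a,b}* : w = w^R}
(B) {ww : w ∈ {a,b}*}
(B) {ww : w ∈ {a,b}*}

(B) {ww : w ∈ {a,b}*} requires the CFL pumping lemma.

- {w ∈ {a,b}* : w = w^R} is context-free (but not regular)
  • Can be shown non-regular with the regular pumping lemma
  • After pumping, the string is no longer symmetric

- {ww : w ∈ {a,b}*} is NOT context-free
  • Requires the CFL pumping lemma to prove
  • Even a PDA cannot compare two arbitrary halves symbol by symbol; CFL pumping on a^p b^p a^p b^p fails

The CFL pumping lemma is "stronger" in that it can prove non-membership
in the larger class of context-free languages.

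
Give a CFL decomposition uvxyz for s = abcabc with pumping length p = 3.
u='ab', v='c', x='a', y='b', z='c'

For s = abcabc with pumping length p = 3:

One valid decomposition:
- u = 'ab'
- v = 'c'
- x = 'a'
- y = 'b'
- z = 'c'

Verification:
- uvxyz = 'ab' + 'c' + 'a' + 'b' + 'c' = abcabc ✓
- |vxy| = |'cab'| = 3 ≤ 3 ✓
- |vy| = |'cb'| = 2 > 0 ✓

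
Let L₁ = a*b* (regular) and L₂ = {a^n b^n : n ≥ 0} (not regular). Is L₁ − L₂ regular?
No — L₁ − L₂ is not regular.

a*b* − {a^n b^n} = {a^n b^m : n ≠ m}. If this were regular, then its complement intersected with a*b*, namely {a^n b^n : n ≥ 0}, would be regular too (closure under complement and intersection) — contradiction. So L₁ − L₂ is not regular.

Note that the bare facts "L₁ regular, L₂ non-regular" do not settle the question by themselves: the closure of regular languages under ∪, ∩, complement and difference applies only when BOTH operands are regular. With a non-regular operand the result can come out regular or non-regular depending on the specific languages, so one has to work out L₁ − L₂ for this particular pair, as above.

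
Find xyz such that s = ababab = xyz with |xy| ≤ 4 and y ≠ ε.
x = 'aba', y = 'b', z = 'ab'

For s = ababab and p = 4, one valid decomposition is:
- x = 'aba' (length 3)
- y = 'b' (length 1)
- z = 'ab' (length 2)

Verification:
- xyz = 'aba' + 'b' + 'ab' = ababab ✓
- |xy| = 4 ≤ 4 ✓
- |y| = 1 > 0 ✓

All pumping lemma constraints are satisfied.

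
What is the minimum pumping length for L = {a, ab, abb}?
p = 4

For a finite language L, the pumping lemma holds vacuously if p > max|s| for s ∈ L.

The longest string in L = {a, ab, abb} has length 3.
If p = 4, then no string s ∈ L has |s| ≥ p, so the condition is vacuously true.

The minimum pumping length is p = 4.

Why no smaller p works: for any p ≤ 3, the longest string s ∈ L has |s| = 3 ≥ p, so it would
have to be pumpable; but pumping up (i = 2, 3, ...) produces ever longer strings, which cannot all lie in the
finite language L. So the pumping property fails for every p ≤ 3.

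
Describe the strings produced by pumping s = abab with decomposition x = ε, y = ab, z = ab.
{xy^i z : i ≥ 0} = {(ab)^(i+1) : i ≥ 0} = {ab, abab, ababab, ...}

With x = ε, y = ab, z = ab: Pumping 'ab' gives strings of alternating a's and b's.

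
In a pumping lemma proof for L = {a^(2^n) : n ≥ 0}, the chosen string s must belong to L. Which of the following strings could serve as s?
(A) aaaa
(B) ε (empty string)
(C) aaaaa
(A) aaaa

The pumping lemma is applied to a string s that lies in L, so first check membership of each option:
- (A) aaaa has length 4 = 2^2, so it is in L ✓
- (B) ε has length 0, which is not a power of 2, so it is not in L ✗
- (C) aaaaa has length 5, strictly between 2^2 = 4 and 2^3 = 8, so it is not in L ✗

Only (A) aaaa is in L, so it is the only candidate that could play the role of s.
(In a complete proof one picks s in terms of the pumping length p so that |s| ≥ p is guaranteed; a fixed string like aaaa illustrates the shape of such an s.)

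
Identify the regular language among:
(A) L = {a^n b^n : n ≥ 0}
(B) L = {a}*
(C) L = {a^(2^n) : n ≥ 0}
(B) {a}*

(B) L = {a}* is regular.

This can be recognized by a finite automaton (DFA/NFA).
Regular expressions like {a}* define regular languages.

The other choices are not regular:
- {a^n b^n : n ≥ 0}: After pumping, the number of a's and b's become unequal
- {a^(2^n) : n ≥ 0}: After pumping, length is no longer a power of 2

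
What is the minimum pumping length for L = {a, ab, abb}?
p = 4

For a finite language L, the pumping lemma holds vacuously if p > max|s| for s ∈ L.

The longest string in L = {a, ab, abb} has length 3.
If p = 4, then no string s ∈ L has |s| ≥ p, so the condition is vacuously true.

The minimum pumping length is p = 4.

Why no smaller p works: for any p ≤ 3, the longest string s ∈ L has |s| = 3 ≥ p, so it would
have to be pumpable; but pumping up (i = 2, 3, ...) produces ever longer strings, which cannot all lie in the
finite language L. So the pumping property fails for every p ≤ 3.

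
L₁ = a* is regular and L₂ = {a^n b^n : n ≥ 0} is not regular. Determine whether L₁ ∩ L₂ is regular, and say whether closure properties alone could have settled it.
Yes — L₁ ∩ L₂ is regular.

A string of a* contains no b's, and the only string of {a^n b^n} with no b's is ε (n = 0). So L₁ ∩ L₂ = {ε}, a finite language, which is regular.

Note that the bare facts "L₁ regular, L₂ non-regular" do not settle the question by themselves: the closure of regular languages under ∪, ∩, complement and difference applies only when BOTH operands are regular. With a non-regular operand the result can come out regular or non-regular depending on the specific languages, so one has to work out L₁ ∩ L₂ for this particular pair, as above.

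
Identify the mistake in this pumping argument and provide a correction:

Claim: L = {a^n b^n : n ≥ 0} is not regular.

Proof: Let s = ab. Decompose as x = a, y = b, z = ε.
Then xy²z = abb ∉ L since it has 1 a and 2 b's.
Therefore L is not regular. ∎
Error: The string s = ab might be shorter than the pumping length p.

Correction: Choose s = a^p b^p to ensure |s| ≥ p. Also, the decomposition is wrong: with |xy| ≤ p, y cannot include b's when s starts with p a's.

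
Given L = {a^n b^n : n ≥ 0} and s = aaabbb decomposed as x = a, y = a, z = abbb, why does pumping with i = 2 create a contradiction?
xy²z = aaaabbb ∉ L

Pumping with i = 2 replaces y = a by y² = aa:
- Original: s = xyz = aaabbb; aaabbb = a^3 b^3 has equal counts (3 = 3), so it is in L
- Pumped: xy²z = a · aa · abbb = aaaabbb
- aaaabbb has 4 a's and 3 b's; 4 ≠ 3, so it is not in L

The pumping lemma would require xy²z ∈ L, so this decomposition yields a contradiction.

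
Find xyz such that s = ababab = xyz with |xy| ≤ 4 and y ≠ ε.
x = '', y = 'abab', z = 'ab'

For s = ababab and p = 4, one valid decomposition is:
- x = '' (length 0)
- y = 'abab' (length 4)
- z = 'ab' (length 2)

Verification:
- xyz = '' + 'abab' + 'ab' = ababab ✓
- |xy| = 4 ≤ 4 ✓
- |y| = 4 > 0 ✓

All pumping lemma constraints are satisfied.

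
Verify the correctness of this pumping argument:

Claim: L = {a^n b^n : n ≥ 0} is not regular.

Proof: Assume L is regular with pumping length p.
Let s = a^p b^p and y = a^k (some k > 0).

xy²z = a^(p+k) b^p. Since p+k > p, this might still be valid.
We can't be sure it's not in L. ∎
The proof is INCORRECT.

Error: The conclusion is wrong.
xy²z = a^(p+k) b^p is definitely NOT in L because the number of a's (p+k) ≠ number of b's (p).
The proof incorrectly doubts what is actually a valid contradiction.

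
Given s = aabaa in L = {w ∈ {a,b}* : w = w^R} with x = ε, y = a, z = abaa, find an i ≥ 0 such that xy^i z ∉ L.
i = 0

xy⁰z = ε · ε · abaa = abaa; abaa reversed is aaba ≠ abaa, so it is not a palindrome and is not in L.
(Other choices also work, e.g. i = 2, 3; only i = 1 is guaranteed to stay in L since xy¹z = s.)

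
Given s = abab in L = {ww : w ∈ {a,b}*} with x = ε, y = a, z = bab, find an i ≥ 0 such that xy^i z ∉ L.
i = 0

xy⁰z = ε · ε · bab = bab; bab has odd length 3, so it cannot be written as ww and is not in L.
(Other choices also work, e.g. i = 2, 3; only i = 1 is guaranteed to stay in L since xy¹z = s.)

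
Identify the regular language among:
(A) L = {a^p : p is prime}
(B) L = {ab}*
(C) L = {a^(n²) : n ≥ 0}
(B) {ab}*

(B) L = {ab}* is regular.

This can be recognized by a finite automaton (DFA/NFA).
Regular expressions like {ab}* define regular languages.

The other choices are not regular:
- {a^p : p is prime}: After pumping, the length becomes composite
- {a^(n²) : n ≥ 0}: After pumping, length is no longer a perfect square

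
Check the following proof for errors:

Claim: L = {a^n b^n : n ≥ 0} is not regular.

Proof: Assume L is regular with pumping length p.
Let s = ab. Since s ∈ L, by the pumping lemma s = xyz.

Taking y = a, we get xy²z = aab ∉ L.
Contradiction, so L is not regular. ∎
The proof is INCORRECT.

Error: The string s = ab may be shorter than p.
The pumping lemma only applies to strings with |s| ≥ p, and p is not under our control.
We must choose s in terms of p, e.g. s = a^p b^p, to ensure |s| ≥ p.
(The proof also fixes one particular y; a valid argument must handle every decomposition with |xy| ≤ p and |y| ≥ 1 — for s = a^p b^p this forces y = a^k, and then xy²z = a^(p+k) b^p ∉ L.)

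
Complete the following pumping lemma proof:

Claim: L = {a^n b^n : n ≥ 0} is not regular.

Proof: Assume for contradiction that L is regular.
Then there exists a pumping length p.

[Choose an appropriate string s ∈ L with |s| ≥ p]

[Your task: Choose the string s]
s = a^p b^p

This string is in L (has equal a's and b's) and has length 2p ≥ p.
Any decomposition xyz with |xy| ≤ p means y consists only of a's,
so pumping will unbalance the counts.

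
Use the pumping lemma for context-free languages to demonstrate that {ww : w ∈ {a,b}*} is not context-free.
Assume for contradiction that L is context-free, and let p ≥ 1 be the pumping length given by the pumping lemma for CFLs.
Choose s = a^p b^p a^p b^p. Then s ∈ L (take w = a^p b^p) and |s| = 4p ≥ p.
By the CFL pumping lemma, s = uvxyz for some u, v, x, y, z with |vxy| ≤ p, |vy| ≥ 1, and uv^i xy^i z ∈ L for every i ≥ 0.

Write s as four blocks A₁ B₁ A₂ B₂ with A₁ = A₂ = a^p and B₁ = B₂ = b^p. Since |vxy| ≤ p, the window vxy lies inside at most two adjacent blocks. Take i = 0 and let t = uxz, so |t| = 4p − |vy| with 1 ≤ |vy| ≤ p. If |t| is odd, t ∉ L immediately, so assume |vy| is even (hence |vy| ≥ 2) and |t|/2 = 2p − |vy|/2, which satisfies p ≤ |t|/2 ≤ 2p − 1.

Case 1 (vxy inside A₁B₁): t = a^(p−j) b^(p−l) a^p b^p with j + l = |vy|. The second half of t has length < 2p, so it is a suffix of the trailing a^p b^p and ends in b; the first half is a^(p−j) b^(p−l) a^((j+l)/2), which ends in a because (j+l)/2 ≥ 1. The halves differ, so t ∉ L.

Case 2 (vxy inside B₁A₂, straddling the middle): t = a^p b^(p−j) a^(p−l) b^p with j + l = |vy|. If t = ww, then w is a prefix of t of length ≥ p, so w begins with a^p; and w is a suffix of t of length ≥ p, so w ends with b^p. That forces |w| ≥ 2p, contradicting |w| = |t|/2 ≤ 2p − 1. So t ∉ L.

Case 3 (vxy inside A₂B₂): t = a^p b^p a^(p−j) b^(p−l) with j + l = |vy|. The first half of t is a prefix of a^p b^p, so it begins with a; the second half is b^((j+l)/2) a^(p−j) b^(p−l), which begins with b. The halves differ, so t ∉ L.

In every case uv⁰xy⁰z = uxz ∉ L.

This contradicts the CFL pumping lemma, which requires uv^i xy^i z ∈ L for all i ≥ 0.
Hence L = {ww : w ∈ {a,b}*} is not context-free. ∎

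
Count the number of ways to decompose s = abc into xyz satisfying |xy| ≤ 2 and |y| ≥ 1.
3

For s = 'abc' with pumping length p = 2:

Constraints: |xy| ≤ 2, |y| > 0

Valid decompositions (|xy| ≤ p, |y| ≥ 1):
  • x='', y='a', z='bc'
  • x='a', y='b', z='c'
  • x='', y='ab', z='c'

Total count: 3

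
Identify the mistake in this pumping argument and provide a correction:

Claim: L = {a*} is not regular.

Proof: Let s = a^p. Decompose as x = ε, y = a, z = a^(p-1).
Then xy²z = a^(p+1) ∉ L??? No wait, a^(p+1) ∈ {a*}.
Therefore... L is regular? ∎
Error: The proof attempts to show a*  is not regular, but a* IS regular!

Correction: a* is a regular language (recognized by a simple DFA with one accepting state and self-loop on 'a'). The pumping lemma can only prove non-regularity, not regularity. For regular languages, pumping always works.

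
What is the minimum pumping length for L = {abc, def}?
p = 4

For a finite language L, the pumping lemma holds vacuously if p > max|s| for s ∈ L.

The longest string in L = {abc, def} has length 3.
If p = 4, then no string s ∈ L has |s| ≥ p, so the condition is vacuously true.

The minimum pumping length is p = 4.

Why no smaller p works: for any p ≤ 3, the longest string s ∈ L has |s| = 3 ≥ p, so it would
have to be pumpable; but pumping up (i = 2, 3, ...) produces ever longer strings, which cannot all lie in the
finite language L. So the pumping property fails for every p ≤ 3.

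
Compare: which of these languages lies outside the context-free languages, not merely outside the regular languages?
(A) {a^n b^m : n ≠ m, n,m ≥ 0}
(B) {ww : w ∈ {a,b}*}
(B) {ww : w ∈ {a,b}*}

(B) {ww : w ∈ {a,b}*} requires the CFL pumping lemma.

- {a^n b^m : n ≠ m, n,m ≥ 0} is context-free (but not regular)
  • Can be shown non-regular with the regular pumping lemma
  • After pumping a's, we can make n = m

- {ww : w ∈ {a,b}*} is NOT context-free
  • Requires the CFL pumping lemma to prove
  • Cannot verify equality of two arbitrary substrings

The CFL pumping lemma is "stronger" in that it can prove non-membership
in the larger class of context-free languages.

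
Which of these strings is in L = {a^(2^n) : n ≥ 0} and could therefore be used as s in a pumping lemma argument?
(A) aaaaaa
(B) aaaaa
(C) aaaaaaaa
(C) aaaaaaaa

The pumping lemma is applied to a string s that lies in L, so first check membership of each option:
- (A) aaaaaa has length 6, strictly between 2^2 = 4 and 2^3 = 8, so it is not in L ✗
- (B) aaaaa has length 5, strictly between 2^2 = 4 and 2^3 = 8, so it is not in L ✗
- (C) aaaaaaaa has length 8 = 2^3, so it is in L ✓

Only (C) aaaaaaaa is in L, so it is the only candidate that could play the role of s.
(In a complete proof one picks s in terms of the pumping length p so that |s| ≥ p is guaranteed; a fixed string like aaaaaaaa illustrates the shape of such an s.)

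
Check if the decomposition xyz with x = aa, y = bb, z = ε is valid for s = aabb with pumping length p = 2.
Violated: |xy| ≤ p

The decomposition x = aa, y = bb, z = ε for s = aabb with p = 2
violates the constraint: |xy| ≤ p

|xy| = |aabb| = 4 > 2 = p. The decomposition puts too many characters in xy.

Pumping lemma constraints:
1. xyz = s (decomposition is valid)
2. |xy| ≤ p
3. |y| > 0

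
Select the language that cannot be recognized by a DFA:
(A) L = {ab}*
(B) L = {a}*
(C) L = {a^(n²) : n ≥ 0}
(C) {a^(n²) : n ≥ 0}

(C) L = {a^(n²) : n ≥ 0} is NOT regular.

The pumping lemma can be used to prove this:
After pumping, length is no longer a perfect square

The other languages are regular because they can be recognized by finite automata.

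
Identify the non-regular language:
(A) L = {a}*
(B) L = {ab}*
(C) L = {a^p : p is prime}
(C) {a^p : p is prime}

(C) L = {a^p : p is prime} is NOT regular.

The pumping lemma can be used to prove this:
After pumping, the length becomes composite

The other languages are regular because they can be recognized by finite automata.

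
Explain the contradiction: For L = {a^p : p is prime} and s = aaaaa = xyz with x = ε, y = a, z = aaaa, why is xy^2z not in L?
xy²z = aaaaaa ∉ L

Pumping with i = 2 replaces y = a by y² = aa:
- Original: s = xyz = aaaaa; aaaaa has length 5, which is prime, so it is in L
- Pumped: xy²z = ε · aa · aaaa = aaaaaa
- aaaaaa has length 6 = 2 × 3, which is not prime, so it is not in L

The pumping lemma would require xy²z ∈ L, so this decomposition yields a contradiction.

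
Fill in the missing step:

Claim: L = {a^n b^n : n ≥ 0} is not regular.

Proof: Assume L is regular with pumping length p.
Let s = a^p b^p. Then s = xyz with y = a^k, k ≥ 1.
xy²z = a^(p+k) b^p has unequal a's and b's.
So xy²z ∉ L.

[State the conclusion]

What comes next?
This contradicts the pumping lemma for regular languages,
which guarantees xy^i z ∈ L for all i ≥ 0.

Since our assumption that L is regular leads to a contradiction,
we conclude that L = {a^n b^n : n ≥ 0} is NOT regular. ∎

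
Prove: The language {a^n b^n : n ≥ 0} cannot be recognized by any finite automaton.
Assume for contradiction that L is regular, and let p ≥ 1 be the pumping length given by the pumping lemma.
Choose s = a^p b^p. Then s ∈ L and |s| = 2p ≥ p.
By the pumping lemma, s = xyz for some x, y, z with |xy| ≤ p, |y| ≥ 1, and xy^i z ∈ L for every i ≥ 0.
Since |xy| ≤ p and the first p symbols of s are all a's, we must have y = a^k for some k with 1 ≤ k ≤ p.

Take i = 2: xy²z = a^(p + k) b^p.
This string has p + k a's but p b's, and p + k > p because k ≥ 1. So xy²z ∉ L.

This contradicts the pumping lemma, which requires xy^i z ∈ L for all i ≥ 0.
Hence L = {a^n b^n : n ≥ 0} is not regular. ∎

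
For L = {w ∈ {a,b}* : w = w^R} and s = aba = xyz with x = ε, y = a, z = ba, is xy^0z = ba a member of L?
No

xy⁰z = ε · ε · ba = ba.
ba reversed is ab ≠ ba, so it is not a palindrome and is not in L.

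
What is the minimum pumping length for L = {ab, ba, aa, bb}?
p = 3

For a finite language L, the pumping lemma holds vacuously if p > max|s| for s ∈ L.

The longest string in L = {ab, ba, aa, bb} has length 2.
If p = 3, then no string s ∈ L has |s| ≥ p, so the condition is vacuously true.

The minimum pumping length is p = 3.

Why no smaller p works: for any p ≤ 2, the longest string s ∈ L has |s| = 2 ≥ p, so it would
have to be pumpable; but pumping up (i = 2, 3, ...) produces ever longer strings, which cannot all lie in the
finite language L. So the pumping property fails for every p ≤ 2.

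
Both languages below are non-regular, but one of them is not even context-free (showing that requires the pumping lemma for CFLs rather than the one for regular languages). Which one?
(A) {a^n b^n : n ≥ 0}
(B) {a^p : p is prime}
(B) {a^p : p is prime}

(B) {a^p : p is prime} requires the CFL pumping lemma.

- {a^n b^n : n ≥ 0} is context-free (but not regular)
  • Can be shown non-regular with the regular pumping lemma
  • After pumping, the number of a's and b's become unequal

- {a^p : p is prime} is NOT context-free
  • Requires the CFL pumping lemma to prove
  • The CFL pumping lemma also fails because prime gaps are unbounded

The CFL pumping lemma is "stronger" in that it can prove non-membership
in the larger class of context-free languages.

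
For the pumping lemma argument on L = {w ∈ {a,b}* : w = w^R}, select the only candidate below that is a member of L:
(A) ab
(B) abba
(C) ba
(B) abba

The pumping lemma is applied to a string s that lies in L, so first check membership of each option:
- (A) ab reversed is ba ≠ ab, so it is not a palindrome and is not in L ✗
- (B) abba reversed is abba, the same string, so it is a palindrome and is in L ✓
- (C) ba reversed is ab ≠ ba, so it is not a palindrome and is not in L ✗

Only (B) abba is in L, so it is the only candidate that could play the role of s.
(In a complete proof one picks s in terms of the pumping length p so that |s| ≥ p is guaranteed; a fixed string like abba illustrates the shape of such an s.)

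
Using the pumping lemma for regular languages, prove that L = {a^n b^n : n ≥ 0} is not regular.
Assume for contradiction that L is regular, and let p ≥ 1 be the pumping length given by the pumping lemma.
Choose s = a^p b^p. Then s ∈ L and |s| = 2p ≥ p.
By the pumping lemma, s = xyz for some x, y, z with |xy| ≤ p, |y| ≥ 1, and xy^i z ∈ L for every i ≥ 0.
Since |xy| ≤ p and the first p symbols of s are all a's, we must have y = a^k for some k with 1 ≤ k ≤ p.

Take i = 0: xy⁰z = a^(p − k) b^p.
This string has p − k a's but p b's, and p − k < p because k ≥ 1. So xy⁰z ∉ L.

This contradicts the pumping lemma, which requires xy^i z ∈ L for all i ≥ 0.
Hence L = {a^n b^n : n ≥ 0} is not regular. ∎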